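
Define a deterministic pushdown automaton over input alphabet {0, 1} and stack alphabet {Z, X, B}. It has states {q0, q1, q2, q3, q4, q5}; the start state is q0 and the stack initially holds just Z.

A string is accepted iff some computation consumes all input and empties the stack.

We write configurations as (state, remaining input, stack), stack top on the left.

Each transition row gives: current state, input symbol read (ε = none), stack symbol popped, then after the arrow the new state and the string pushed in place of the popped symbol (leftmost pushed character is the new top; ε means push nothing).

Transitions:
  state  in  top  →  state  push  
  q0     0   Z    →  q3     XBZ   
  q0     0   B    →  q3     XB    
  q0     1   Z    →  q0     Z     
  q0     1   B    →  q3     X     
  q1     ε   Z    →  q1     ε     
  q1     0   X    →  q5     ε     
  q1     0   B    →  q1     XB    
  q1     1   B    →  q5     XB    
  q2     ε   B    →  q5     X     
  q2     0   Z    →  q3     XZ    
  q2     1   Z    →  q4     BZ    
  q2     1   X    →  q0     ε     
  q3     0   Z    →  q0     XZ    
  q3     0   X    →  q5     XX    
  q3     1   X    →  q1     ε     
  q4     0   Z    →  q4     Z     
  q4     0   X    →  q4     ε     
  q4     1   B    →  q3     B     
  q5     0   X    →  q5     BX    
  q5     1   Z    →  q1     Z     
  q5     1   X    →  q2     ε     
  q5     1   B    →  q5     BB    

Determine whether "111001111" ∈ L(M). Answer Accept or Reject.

Accept

(q0, 111001111, Z) ⊢ (q0, 11001111, Z) ⊢ (q0, 1001111, Z) ⊢ (q0, 001111, Z) ⊢ (q3, 01111, XBZ) ⊢ (q5, 1111, XXBZ) ⊢ (q2, 111, XBZ) ⊢ (q0, 11, BZ) ⊢ (q3, 1, XZ) ⊢ (q1, ε, Z) ⊢ (q1, ε, ε)
All input consumed and the stack is empty.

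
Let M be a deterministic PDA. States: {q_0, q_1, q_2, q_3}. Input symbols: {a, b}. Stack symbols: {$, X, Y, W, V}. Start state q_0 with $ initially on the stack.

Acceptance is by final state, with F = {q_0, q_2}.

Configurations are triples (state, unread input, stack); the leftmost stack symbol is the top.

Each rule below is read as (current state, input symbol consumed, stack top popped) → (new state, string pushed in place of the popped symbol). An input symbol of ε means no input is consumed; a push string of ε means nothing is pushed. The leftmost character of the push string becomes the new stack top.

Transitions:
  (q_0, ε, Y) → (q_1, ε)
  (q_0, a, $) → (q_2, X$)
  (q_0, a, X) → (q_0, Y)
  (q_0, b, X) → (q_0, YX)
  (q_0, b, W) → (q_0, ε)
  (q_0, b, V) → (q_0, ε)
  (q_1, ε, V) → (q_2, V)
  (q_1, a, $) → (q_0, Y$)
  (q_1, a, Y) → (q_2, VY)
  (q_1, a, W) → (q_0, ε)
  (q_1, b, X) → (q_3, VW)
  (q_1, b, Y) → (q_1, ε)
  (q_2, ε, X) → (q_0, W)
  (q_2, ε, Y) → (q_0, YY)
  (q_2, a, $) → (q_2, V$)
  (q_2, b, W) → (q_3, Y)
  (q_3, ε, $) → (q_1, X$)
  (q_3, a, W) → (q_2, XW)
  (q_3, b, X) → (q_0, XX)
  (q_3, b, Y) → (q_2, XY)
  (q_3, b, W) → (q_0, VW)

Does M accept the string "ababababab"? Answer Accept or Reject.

Accept

(q_0, ababababab, $)
  read a, top $: go to q_2, push X$ → (q_2, babababab, X$)
  ε-move, top X: go to q_0, push W → (q_0, babababab, W$)
  read b, top W: go to q_0, push ε → (q_0, abababab, $)
  read a, top $: go to q_2, push X$ → (q_2, bababab, X$)
  ε-move, top X: go to q_0, push W → (q_0, bababab, W$)
  read b, top W: go to q_0, push ε → (q_0, ababab, $)
  read a, top $: go to q_2, push X$ → (q_2, babab, X$)
  ε-move, top X: go to q_0, push W → (q_0, babab, W$)
  read b, top W: go to q_0, push ε → (q_0, abab, $)
  read a, top $: go to q_2, push X$ → (q_2, bab, X$)
  ε-move, top X: go to q_0, push W → (q_0, bab, W$)
  read b, top W: go to q_0, push ε → (q_0, ab, $)
  read a, top $: go to q_2, push X$ → (q_2, b, X$)
  ε-move, top X: go to q_0, push W → (q_0, b, W$)
  read b, top W: go to q_0, push ε → (q_0, ε, $)
All input consumed; state q_0 ∈ F.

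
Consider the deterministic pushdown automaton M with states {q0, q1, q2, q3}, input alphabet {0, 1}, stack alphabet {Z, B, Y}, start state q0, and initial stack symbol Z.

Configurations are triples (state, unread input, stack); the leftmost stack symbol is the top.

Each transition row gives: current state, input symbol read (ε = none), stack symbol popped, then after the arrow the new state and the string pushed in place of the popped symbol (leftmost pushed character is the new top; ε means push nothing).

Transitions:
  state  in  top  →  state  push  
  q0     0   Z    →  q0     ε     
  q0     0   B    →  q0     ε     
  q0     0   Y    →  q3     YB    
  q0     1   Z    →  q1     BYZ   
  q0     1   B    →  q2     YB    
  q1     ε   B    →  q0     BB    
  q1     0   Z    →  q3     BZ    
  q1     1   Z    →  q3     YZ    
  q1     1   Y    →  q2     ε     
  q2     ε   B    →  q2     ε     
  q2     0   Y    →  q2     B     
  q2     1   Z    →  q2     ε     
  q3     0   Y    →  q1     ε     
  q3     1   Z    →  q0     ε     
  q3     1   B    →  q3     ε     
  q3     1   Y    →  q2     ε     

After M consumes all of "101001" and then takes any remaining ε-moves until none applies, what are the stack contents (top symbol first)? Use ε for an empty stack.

(q0, 101001, Z)
  read 1, top Z: go to q1, push BYZ → (q1, 01001, BYZ)
  ε-move, top B: go to q0, push BB → (q0, 01001, BBYZ)
  read 0, top B: go to q0, push ε → (q0, 1001, BYZ)
  read 1, top B: go to q2, push YB → (q2, 001, YBYZ)
  read 0, top Y: go to q2, push B → (q2, 01, BBYZ)
  ε-move, top B: go to q2, push ε → (q2, 01, BYZ)
  ε-move, top B: go to q2, push ε → (q2, 01, YZ)
  read 0, top Y: go to q2, push B → (q2, 1, BZ)
  ε-move, top B: go to q2, push ε → (q2, 1, Z)
  read 1, top Z: go to q2, push ε → (q2, ε, ε)
All input consumed in state q2 with stack ε.

ε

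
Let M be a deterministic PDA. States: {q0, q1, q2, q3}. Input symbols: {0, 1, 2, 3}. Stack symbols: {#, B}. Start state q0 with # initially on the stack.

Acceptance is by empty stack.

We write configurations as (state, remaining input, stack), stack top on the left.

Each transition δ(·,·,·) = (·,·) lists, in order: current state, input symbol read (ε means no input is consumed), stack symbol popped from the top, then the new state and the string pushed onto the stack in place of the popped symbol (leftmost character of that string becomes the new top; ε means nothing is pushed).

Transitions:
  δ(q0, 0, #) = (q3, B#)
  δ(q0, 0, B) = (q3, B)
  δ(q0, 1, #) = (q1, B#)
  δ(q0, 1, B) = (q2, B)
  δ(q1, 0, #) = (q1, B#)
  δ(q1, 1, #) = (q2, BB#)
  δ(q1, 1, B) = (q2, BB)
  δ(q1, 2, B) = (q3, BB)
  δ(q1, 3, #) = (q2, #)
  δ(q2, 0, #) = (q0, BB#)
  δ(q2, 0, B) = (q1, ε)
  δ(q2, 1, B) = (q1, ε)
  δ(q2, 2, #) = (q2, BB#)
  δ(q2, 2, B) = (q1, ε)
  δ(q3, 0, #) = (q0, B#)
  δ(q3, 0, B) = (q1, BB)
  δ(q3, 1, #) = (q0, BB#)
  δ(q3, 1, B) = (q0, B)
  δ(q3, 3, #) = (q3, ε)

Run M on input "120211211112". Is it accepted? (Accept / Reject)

(q0, 120211211112, #)
  read 1, top #: go to q1, push B# → (q1, 20211211112, B#)
  read 2, top B: go to q3, push BB → (q3, 0211211112, BB#)
  read 0, top B: go to q1, push BB → (q1, 211211112, BBB#)
  read 2, top B: go to q3, push BB → (q3, 11211112, BBBB#)
  read 1, top B: go to q0, push B → (q0, 1211112, BBBB#)
  read 1, top B: go to q2, push B → (q2, 211112, BBBB#)
  read 2, top B: go to q1, push ε → (q1, 11112, BBB#)
  read 1, top B: go to q2, push BB → (q2, 1112, BBBB#)
  read 1, top B: go to q1, push ε → (q1, 112, BBB#)
  read 1, top B: go to q2, push BB → (q2, 12, BBBB#)
  read 1, top B: go to q1, push ε → (q1, 2, BBB#)
  read 2, top B: go to q3, push BB → (q3, ε, BBBB#)
All input consumed; stack is BBBB#, not empty, and no further ε-move applies.

Reject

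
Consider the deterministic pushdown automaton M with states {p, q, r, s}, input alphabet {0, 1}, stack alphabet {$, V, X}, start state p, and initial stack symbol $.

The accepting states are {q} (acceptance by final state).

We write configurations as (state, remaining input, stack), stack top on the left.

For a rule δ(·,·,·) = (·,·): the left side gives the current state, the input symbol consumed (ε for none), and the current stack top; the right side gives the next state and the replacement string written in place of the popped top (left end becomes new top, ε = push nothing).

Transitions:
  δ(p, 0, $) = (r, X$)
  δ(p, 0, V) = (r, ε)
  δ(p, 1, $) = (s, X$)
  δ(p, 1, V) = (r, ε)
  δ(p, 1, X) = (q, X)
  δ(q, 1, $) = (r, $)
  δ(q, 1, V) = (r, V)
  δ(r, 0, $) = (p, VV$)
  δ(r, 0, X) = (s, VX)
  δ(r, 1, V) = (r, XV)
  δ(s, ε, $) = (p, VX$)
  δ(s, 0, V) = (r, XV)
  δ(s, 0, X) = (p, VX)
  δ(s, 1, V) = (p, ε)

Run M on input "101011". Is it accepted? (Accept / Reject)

(p, 101011, $)
  read 1, top $: go to s, push X$ → (s, 01011, X$)
  read 0, top X: go to p, push VX → (p, 1011, VX$)
  read 1, top V: go to r, push ε → (r, 011, X$)
  read 0, top X: go to s, push VX → (s, 11, VX$)
  read 1, top V: go to p, push ε → (p, 1, X$)
  read 1, top X: go to q, push X → (q, ε, X$)
All input consumed; state q ∈ F.

Accept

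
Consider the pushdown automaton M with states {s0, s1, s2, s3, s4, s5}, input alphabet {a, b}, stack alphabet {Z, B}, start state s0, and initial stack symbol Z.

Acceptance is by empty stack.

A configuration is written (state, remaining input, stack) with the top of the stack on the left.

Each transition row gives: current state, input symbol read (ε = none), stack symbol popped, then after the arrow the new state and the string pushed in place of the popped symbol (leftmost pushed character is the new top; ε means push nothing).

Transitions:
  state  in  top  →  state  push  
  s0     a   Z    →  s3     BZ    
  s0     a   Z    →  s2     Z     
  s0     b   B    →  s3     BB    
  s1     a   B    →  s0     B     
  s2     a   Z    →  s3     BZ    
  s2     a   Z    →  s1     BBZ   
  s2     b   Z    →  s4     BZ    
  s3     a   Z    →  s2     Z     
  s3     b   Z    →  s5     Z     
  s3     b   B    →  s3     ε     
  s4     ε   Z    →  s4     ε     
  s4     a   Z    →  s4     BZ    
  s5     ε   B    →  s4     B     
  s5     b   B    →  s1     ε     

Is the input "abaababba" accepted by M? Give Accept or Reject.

No computation consumes all input and empties the stack.

Reject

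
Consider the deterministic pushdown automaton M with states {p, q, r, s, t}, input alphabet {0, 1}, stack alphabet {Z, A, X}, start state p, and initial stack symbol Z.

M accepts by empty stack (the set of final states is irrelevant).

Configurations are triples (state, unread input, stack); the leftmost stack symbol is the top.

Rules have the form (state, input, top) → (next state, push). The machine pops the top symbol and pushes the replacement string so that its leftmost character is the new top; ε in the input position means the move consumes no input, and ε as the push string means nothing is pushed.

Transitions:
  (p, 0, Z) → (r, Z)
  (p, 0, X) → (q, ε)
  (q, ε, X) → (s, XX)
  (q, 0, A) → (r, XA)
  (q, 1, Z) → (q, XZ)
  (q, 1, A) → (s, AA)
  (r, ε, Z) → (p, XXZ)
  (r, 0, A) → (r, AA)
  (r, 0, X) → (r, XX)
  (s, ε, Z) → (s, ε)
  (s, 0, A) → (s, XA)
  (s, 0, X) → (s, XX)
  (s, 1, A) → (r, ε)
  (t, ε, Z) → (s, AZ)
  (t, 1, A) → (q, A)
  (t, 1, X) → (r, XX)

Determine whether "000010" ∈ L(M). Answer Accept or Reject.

Reject

(p, 000010, Z) ⊢ (r, 00010, Z) ⊢ (p, 00010, XXZ) ⊢ (q, 0010, XZ) ⊢ (s, 0010, XXZ) ⊢ (s, 010, XXXZ) ⊢ (s, 10, XXXXZ)
No transition applies at (s, 10, XXXXZ); input not fully consumed.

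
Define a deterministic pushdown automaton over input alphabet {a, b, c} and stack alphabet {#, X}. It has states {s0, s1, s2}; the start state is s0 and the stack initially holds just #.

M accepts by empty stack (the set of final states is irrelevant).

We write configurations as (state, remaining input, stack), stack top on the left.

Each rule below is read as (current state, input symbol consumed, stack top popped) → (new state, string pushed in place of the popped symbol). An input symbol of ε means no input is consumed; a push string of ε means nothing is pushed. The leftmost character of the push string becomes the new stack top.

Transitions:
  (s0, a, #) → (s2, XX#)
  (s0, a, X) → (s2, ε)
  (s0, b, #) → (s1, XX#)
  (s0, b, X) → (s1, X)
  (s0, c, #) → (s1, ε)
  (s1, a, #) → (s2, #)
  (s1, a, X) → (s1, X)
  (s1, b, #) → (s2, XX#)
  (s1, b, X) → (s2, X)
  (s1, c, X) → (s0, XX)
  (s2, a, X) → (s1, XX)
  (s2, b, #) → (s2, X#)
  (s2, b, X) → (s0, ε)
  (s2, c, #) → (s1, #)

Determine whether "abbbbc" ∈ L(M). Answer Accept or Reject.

Accept

(s0, abbbbc, #)
  read a, top #: go to s2, push XX# → (s2, bbbbc, XX#)
  read b, top X: go to s0, push ε → (s0, bbbc, X#)
  read b, top X: go to s1, push X → (s1, bbc, X#)
  read b, top X: go to s2, push X → (s2, bc, X#)
  read b, top X: go to s0, push ε → (s0, c, #)
  read c, top #: go to s1, push ε → (s1, ε, ε)
All input consumed and the stack is empty.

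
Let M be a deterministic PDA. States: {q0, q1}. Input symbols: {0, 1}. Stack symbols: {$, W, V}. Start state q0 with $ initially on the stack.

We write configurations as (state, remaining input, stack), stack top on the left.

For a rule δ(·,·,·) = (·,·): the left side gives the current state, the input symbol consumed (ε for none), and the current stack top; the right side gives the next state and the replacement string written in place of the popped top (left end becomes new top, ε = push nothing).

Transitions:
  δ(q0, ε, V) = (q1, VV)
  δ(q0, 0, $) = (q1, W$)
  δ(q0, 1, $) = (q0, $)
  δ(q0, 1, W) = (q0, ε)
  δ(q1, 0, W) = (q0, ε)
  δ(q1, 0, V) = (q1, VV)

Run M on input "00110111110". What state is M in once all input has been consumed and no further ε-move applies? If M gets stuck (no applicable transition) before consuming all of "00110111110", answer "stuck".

stuck

(q0, 00110111110, $)
  read 0, top $: go to q1, push W$ → (q1, 0110111110, W$)
  read 0, top W: go to q0, push ε → (q0, 110111110, $)
  read 1, top $: go to q0, push $ → (q0, 10111110, $)
  read 1, top $: go to q0, push $ → (q0, 0111110, $)
  read 0, top $: go to q1, push W$ → (q1, 111110, W$)
No transition for (q1, 1, top W); M blocks with input 111110 remaining.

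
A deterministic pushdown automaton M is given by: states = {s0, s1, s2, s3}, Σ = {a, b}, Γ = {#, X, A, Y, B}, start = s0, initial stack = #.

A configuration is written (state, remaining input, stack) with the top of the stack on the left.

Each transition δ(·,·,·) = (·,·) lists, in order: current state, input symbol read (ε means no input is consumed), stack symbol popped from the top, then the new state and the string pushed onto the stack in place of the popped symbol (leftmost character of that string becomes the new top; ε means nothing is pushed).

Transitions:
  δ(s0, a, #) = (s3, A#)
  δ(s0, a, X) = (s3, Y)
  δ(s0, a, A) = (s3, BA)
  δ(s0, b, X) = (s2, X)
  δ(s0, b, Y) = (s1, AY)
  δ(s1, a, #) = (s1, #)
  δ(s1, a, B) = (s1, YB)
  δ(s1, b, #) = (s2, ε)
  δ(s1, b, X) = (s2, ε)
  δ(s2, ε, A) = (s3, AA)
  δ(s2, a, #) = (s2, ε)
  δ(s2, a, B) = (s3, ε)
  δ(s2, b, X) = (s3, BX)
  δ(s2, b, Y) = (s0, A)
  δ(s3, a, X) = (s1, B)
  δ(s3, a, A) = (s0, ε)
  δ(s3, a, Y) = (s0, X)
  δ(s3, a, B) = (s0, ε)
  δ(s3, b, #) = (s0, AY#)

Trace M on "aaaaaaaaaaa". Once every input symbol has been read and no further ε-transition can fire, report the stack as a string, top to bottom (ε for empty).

A#

(s0, aaaaaaaaaaa, #)
  read a, top #: go to s3, push A# → (s3, aaaaaaaaaa, A#)
  read a, top A: go to s0, push ε → (s0, aaaaaaaaa, #)
  read a, top #: go to s3, push A# → (s3, aaaaaaaa, A#)
  read a, top A: go to s0, push ε → (s0, aaaaaaa, #)
  read a, top #: go to s3, push A# → (s3, aaaaaa, A#)
  read a, top A: go to s0, push ε → (s0, aaaaa, #)
  read a, top #: go to s3, push A# → (s3, aaaa, A#)
  read a, top A: go to s0, push ε → (s0, aaa, #)
  read a, top #: go to s3, push A# → (s3, aa, A#)
  read a, top A: go to s0, push ε → (s0, a, #)
  read a, top #: go to s3, push A# → (s3, ε, A#)
All input consumed in state s3 with stack A#.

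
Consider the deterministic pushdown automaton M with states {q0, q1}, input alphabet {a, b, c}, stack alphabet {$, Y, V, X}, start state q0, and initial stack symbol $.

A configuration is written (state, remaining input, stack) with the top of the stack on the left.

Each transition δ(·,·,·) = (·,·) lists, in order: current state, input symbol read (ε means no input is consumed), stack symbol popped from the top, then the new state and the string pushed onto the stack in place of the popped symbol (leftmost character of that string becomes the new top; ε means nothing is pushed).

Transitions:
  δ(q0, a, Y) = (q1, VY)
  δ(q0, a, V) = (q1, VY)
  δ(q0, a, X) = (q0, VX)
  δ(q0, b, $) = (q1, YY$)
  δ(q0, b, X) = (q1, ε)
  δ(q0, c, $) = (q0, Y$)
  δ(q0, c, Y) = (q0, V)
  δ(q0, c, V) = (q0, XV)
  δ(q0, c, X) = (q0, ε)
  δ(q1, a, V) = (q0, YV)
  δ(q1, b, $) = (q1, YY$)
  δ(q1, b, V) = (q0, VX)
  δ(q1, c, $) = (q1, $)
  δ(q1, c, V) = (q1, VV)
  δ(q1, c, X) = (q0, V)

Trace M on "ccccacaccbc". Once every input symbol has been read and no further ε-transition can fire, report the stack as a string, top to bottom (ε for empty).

VVVVY$

(q0, ccccacaccbc, $) ⊢ (q0, cccacaccbc, Y$) ⊢ (q0, ccacaccbc, V$) ⊢ (q0, cacaccbc, XV$) ⊢ (q0, acaccbc, V$) ⊢ (q1, caccbc, VY$) ⊢ (q1, accbc, VVY$) ⊢ (q0, ccbc, YVVY$) ⊢ (q0, cbc, VVVY$) ⊢ (q0, bc, XVVVY$) ⊢ (q1, c, VVVY$) ⊢ (q1, ε, VVVVY$)
All input consumed in state q1 with stack VVVVY$.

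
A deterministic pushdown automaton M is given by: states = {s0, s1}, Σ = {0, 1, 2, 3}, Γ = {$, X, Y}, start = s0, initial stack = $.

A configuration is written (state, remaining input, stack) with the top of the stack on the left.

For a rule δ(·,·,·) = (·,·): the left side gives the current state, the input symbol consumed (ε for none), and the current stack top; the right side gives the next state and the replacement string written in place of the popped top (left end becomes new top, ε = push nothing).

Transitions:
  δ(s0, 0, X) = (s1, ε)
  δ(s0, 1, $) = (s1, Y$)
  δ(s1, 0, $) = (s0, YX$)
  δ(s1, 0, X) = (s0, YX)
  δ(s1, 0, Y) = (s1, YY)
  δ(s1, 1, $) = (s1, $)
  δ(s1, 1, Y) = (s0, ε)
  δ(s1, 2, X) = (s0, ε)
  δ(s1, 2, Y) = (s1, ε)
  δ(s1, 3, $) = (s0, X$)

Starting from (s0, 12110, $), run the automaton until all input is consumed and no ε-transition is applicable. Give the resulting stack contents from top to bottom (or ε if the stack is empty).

(s0, 12110, $)
  read 1, top $: go to s1, push Y$ → (s1, 2110, Y$)
  read 2, top Y: go to s1, push ε → (s1, 110, $)
  read 1, top $: go to s1, push $ → (s1, 10, $)
  read 1, top $: go to s1, push $ → (s1, 0, $)
  read 0, top $: go to s0, push YX$ → (s0, ε, YX$)
All input consumed in state s0 with stack YX$.

YX$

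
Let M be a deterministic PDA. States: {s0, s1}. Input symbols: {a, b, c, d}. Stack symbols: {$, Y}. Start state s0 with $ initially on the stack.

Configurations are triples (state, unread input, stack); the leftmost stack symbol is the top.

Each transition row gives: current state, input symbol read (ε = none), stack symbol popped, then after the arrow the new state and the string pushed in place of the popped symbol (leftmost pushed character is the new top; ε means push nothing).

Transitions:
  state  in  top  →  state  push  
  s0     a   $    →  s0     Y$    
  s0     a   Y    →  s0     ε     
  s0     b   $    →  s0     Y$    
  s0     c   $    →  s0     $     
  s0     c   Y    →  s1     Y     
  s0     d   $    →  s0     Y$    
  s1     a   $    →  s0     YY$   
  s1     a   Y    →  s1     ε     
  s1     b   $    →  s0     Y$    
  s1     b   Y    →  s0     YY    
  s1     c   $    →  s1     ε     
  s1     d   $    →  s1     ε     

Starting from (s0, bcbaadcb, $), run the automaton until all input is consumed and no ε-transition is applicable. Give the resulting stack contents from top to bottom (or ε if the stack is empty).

YY$

(s0, bcbaadcb, $) ⊢ (s0, cbaadcb, Y$) ⊢ (s1, baadcb, Y$) ⊢ (s0, aadcb, YY$) ⊢ (s0, adcb, Y$) ⊢ (s0, dcb, $) ⊢ (s0, cb, Y$) ⊢ (s1, b, Y$) ⊢ (s0, ε, YY$)
All input consumed in state s0 with stack YY$.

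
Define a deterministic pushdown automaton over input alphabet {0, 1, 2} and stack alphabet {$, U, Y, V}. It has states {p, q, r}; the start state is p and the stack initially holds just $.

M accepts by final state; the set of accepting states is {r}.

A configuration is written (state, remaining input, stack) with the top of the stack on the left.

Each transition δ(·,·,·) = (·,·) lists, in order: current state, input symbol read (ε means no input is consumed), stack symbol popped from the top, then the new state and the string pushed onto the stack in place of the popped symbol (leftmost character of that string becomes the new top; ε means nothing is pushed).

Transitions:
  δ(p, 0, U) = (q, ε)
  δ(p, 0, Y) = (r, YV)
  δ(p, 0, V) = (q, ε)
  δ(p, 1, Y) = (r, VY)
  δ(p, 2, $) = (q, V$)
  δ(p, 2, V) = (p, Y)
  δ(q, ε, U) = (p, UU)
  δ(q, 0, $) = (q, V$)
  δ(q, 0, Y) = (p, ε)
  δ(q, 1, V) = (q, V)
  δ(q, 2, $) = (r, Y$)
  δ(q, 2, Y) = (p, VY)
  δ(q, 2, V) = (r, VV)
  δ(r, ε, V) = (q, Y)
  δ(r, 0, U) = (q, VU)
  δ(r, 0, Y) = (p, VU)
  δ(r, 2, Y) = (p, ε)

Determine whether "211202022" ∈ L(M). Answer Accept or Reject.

(p, 211202022, $)
  read 2, top $: go to q, push V$ → (q, 11202022, V$)
  read 1, top V: go to q, push V → (q, 1202022, V$)
  read 1, top V: go to q, push V → (q, 202022, V$)
  read 2, top V: go to r, push VV → (r, 02022, VV$)
  ε-move, top V: go to q, push Y → (q, 02022, YV$)
  read 0, top Y: go to p, push ε → (p, 2022, V$)
  read 2, top V: go to p, push Y → (p, 022, Y$)
  read 0, top Y: go to r, push YV → (r, 22, YV$)
  read 2, top Y: go to p, push ε → (p, 2, V$)
  read 2, top V: go to p, push Y → (p, ε, Y$)
All input consumed; state p ∉ F and no further ε-move applies.

Reject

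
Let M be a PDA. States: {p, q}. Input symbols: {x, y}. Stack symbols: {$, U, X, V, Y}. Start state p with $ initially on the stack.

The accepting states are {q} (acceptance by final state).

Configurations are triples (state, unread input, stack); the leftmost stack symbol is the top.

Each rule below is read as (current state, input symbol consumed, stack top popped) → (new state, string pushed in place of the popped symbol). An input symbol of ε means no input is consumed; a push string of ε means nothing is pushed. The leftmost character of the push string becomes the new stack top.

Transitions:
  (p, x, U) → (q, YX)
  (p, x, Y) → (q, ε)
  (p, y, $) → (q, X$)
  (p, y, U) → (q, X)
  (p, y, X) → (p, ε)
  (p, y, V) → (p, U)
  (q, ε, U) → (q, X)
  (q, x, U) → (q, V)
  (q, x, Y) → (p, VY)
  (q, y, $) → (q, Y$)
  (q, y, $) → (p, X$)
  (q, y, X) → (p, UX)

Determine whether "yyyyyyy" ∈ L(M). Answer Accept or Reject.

Accept

One accepting computation: (p, yyyyyyy, $) ⊢ (q, yyyyyy, X$) ⊢ (p, yyyyy, UX$) ⊢ (q, yyyy, XX$) ⊢ (p, yyy, UXX$) ⊢ (q, yy, XXX$) ⊢ (p, y, UXXX$) ⊢ (q, ε, XXXX$)
All input consumed and state q ∈ F.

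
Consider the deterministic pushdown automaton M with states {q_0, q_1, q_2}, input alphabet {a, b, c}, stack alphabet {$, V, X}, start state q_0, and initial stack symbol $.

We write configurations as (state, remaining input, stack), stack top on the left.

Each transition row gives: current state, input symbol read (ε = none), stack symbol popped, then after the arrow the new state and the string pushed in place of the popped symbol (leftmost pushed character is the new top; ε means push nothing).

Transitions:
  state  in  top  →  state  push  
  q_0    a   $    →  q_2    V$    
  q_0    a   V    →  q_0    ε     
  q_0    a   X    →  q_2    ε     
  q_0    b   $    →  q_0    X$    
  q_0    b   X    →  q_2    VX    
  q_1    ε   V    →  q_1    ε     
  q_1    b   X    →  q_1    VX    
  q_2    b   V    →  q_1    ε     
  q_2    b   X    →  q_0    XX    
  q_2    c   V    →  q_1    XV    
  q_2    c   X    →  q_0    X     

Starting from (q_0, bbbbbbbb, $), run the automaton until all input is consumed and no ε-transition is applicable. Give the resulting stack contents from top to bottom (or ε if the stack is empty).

X$

(q_0, bbbbbbbb, $)
  read b, top $: go to q_0, push X$ → (q_0, bbbbbbb, X$)
  read b, top X: go to q_2, push VX → (q_2, bbbbbb, VX$)
  read b, top V: go to q_1, push ε → (q_1, bbbbb, X$)
  read b, top X: go to q_1, push VX → (q_1, bbbb, VX$)
  ε-move, top V: go to q_1, push ε → (q_1, bbbb, X$)
  read b, top X: go to q_1, push VX → (q_1, bbb, VX$)
  ε-move, top V: go to q_1, push ε → (q_1, bbb, X$)
  read b, top X: go to q_1, push VX → (q_1, bb, VX$)
  ε-move, top V: go to q_1, push ε → (q_1, bb, X$)
  read b, top X: go to q_1, push VX → (q_1, b, VX$)
  ε-move, top V: go to q_1, push ε → (q_1, b, X$)
  read b, top X: go to q_1, push VX → (q_1, ε, VX$)
  ε-move, top V: go to q_1, push ε → (q_1, ε, X$)
All input consumed in state q_1 with stack X$.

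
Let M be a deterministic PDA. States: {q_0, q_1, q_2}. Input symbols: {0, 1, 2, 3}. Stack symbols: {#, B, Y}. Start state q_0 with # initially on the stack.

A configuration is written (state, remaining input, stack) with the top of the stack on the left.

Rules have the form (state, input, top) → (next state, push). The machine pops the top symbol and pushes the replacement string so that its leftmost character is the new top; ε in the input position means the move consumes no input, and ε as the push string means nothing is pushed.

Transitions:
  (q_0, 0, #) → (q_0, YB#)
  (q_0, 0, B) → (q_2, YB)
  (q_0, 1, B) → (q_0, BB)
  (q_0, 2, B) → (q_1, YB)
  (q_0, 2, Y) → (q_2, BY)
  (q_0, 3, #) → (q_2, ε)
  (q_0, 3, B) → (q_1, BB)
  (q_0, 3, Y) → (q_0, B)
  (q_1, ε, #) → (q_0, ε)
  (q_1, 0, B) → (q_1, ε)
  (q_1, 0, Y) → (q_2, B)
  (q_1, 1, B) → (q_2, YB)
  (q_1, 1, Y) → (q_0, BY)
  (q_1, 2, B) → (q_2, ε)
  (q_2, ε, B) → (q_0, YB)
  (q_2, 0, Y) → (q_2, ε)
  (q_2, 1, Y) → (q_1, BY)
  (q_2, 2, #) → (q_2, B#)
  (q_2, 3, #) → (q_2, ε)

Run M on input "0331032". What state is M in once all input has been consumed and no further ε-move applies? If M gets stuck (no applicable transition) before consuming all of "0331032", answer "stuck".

q_1

(q_0, 0331032, #)
  read 0, top #: go to q_0, push YB# → (q_0, 331032, YB#)
  read 3, top Y: go to q_0, push B → (q_0, 31032, BB#)
  read 3, top B: go to q_1, push BB → (q_1, 1032, BBB#)
  read 1, top B: go to q_2, push YB → (q_2, 032, YBBB#)
  read 0, top Y: go to q_2, push ε → (q_2, 32, BBB#)
  ε-move, top B: go to q_0, push YB → (q_0, 32, YBBB#)
  read 3, top Y: go to q_0, push B → (q_0, 2, BBBB#)
  read 2, top B: go to q_1, push YB → (q_1, ε, YBBBB#)
All input consumed; M is in state q_1.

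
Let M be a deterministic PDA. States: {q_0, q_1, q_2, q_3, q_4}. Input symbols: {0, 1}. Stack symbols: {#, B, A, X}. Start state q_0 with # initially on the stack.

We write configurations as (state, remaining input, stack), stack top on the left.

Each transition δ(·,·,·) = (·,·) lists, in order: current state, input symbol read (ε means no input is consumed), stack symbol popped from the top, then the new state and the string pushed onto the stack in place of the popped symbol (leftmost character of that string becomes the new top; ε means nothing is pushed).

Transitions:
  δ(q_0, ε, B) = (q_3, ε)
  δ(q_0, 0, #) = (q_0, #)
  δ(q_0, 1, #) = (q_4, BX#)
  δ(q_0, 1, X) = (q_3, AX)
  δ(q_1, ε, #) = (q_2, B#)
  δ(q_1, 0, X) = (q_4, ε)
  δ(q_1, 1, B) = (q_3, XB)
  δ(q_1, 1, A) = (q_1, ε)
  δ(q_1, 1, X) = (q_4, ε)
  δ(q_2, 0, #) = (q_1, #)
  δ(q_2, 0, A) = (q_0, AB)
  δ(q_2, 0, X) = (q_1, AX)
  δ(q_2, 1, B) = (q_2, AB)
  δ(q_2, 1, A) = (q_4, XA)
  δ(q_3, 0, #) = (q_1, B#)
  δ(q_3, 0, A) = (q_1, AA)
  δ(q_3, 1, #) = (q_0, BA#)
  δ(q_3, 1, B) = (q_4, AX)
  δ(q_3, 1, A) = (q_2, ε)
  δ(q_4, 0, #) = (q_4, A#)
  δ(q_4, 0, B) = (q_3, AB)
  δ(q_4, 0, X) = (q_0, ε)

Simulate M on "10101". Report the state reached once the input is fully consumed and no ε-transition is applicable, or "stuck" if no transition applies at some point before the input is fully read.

stuck

(q_0, 10101, #) ⊢ (q_4, 0101, BX#) ⊢ (q_3, 101, ABX#) ⊢ (q_2, 01, BX#)
No transition for (q_2, 0, top B); M blocks with input 01 remaining.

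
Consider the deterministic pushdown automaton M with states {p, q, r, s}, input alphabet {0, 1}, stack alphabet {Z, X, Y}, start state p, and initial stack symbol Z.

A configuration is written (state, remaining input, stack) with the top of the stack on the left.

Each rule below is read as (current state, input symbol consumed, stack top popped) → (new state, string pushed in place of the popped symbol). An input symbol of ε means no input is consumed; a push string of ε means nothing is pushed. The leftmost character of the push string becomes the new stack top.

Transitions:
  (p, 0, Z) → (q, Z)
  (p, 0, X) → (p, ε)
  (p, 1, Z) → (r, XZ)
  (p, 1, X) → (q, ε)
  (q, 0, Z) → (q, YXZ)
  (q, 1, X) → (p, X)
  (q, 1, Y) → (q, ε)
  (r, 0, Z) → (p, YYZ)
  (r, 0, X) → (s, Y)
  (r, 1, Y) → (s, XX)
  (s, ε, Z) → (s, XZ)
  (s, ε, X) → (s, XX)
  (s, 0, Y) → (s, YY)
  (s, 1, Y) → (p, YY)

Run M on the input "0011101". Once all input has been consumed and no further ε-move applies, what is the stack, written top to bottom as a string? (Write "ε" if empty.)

XZ

(p, 0011101, Z)
  read 0, top Z: go to q, push Z → (q, 011101, Z)
  read 0, top Z: go to q, push YXZ → (q, 11101, YXZ)
  read 1, top Y: go to q, push ε → (q, 1101, XZ)
  read 1, top X: go to p, push X → (p, 101, XZ)
  read 1, top X: go to q, push ε → (q, 01, Z)
  read 0, top Z: go to q, push YXZ → (q, 1, YXZ)
  read 1, top Y: go to q, push ε → (q, ε, XZ)
All input consumed in state q with stack XZ.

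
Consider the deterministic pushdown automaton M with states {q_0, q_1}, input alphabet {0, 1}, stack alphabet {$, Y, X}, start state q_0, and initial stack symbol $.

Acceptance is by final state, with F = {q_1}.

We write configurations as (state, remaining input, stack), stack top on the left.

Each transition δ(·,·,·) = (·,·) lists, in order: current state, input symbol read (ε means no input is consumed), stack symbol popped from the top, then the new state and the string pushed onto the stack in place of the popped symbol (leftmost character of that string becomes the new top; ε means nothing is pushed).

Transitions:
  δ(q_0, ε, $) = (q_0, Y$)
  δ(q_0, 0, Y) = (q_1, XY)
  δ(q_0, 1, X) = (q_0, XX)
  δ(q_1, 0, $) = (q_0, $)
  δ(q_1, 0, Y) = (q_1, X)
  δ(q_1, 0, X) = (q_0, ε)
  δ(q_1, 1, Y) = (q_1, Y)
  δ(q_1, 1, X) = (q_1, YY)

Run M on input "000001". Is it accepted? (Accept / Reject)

(q_0, 000001, $) ⊢ (q_0, 000001, Y$) ⊢ (q_1, 00001, XY$) ⊢ (q_0, 0001, Y$) ⊢ (q_1, 001, XY$) ⊢ (q_0, 01, Y$) ⊢ (q_1, 1, XY$) ⊢ (q_1, ε, YYY$)
All input consumed; state q_1 ∈ F.

Accept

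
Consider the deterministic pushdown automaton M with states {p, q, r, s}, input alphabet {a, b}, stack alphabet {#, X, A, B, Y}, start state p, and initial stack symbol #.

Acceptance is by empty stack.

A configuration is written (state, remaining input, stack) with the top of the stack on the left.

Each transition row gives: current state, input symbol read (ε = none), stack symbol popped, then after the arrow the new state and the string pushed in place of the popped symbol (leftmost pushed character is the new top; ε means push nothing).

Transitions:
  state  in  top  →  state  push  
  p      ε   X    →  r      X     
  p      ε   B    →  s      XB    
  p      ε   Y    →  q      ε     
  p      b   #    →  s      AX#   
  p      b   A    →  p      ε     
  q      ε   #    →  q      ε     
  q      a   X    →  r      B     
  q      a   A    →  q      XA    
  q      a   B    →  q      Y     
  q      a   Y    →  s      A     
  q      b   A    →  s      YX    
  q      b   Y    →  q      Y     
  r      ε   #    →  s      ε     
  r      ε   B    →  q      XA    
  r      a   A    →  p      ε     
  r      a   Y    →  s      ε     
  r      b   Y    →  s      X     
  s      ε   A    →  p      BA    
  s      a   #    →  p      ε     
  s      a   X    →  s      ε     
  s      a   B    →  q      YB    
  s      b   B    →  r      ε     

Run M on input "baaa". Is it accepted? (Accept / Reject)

(p, baaa, #)
  read b, top #: go to s, push AX# → (s, aaa, AX#)
  ε-move, top A: go to p, push BA → (p, aaa, BAX#)
  ε-move, top B: go to s, push XB → (s, aaa, XBAX#)
  read a, top X: go to s, push ε → (s, aa, BAX#)
  read a, top B: go to q, push YB → (q, a, YBAX#)
  read a, top Y: go to s, push A → (s, ε, ABAX#)
  ε-move, top A: go to p, push BA → (p, ε, BABAX#)
  ε-move, top B: go to s, push XB → (s, ε, XBABAX#)
All input consumed; stack is XBABAX#, not empty, and no further ε-move applies.

Reject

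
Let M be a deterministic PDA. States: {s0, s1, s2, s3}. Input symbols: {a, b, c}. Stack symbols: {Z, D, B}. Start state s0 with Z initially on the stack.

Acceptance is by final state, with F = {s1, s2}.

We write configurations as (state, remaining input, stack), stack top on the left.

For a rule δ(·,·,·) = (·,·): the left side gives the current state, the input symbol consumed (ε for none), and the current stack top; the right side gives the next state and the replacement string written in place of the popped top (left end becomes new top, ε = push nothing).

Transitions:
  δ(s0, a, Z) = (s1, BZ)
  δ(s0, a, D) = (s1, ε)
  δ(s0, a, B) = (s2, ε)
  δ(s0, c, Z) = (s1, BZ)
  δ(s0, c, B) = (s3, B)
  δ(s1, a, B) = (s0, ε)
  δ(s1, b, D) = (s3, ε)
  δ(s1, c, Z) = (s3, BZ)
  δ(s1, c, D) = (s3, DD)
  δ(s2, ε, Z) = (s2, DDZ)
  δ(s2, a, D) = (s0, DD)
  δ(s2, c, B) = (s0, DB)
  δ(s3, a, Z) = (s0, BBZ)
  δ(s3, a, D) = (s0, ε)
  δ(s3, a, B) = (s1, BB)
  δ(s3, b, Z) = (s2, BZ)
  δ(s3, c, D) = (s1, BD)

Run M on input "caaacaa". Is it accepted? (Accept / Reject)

Accept

(s0, caaacaa, Z)
  read c, top Z: go to s1, push BZ → (s1, aaacaa, BZ)
  read a, top B: go to s0, push ε → (s0, aacaa, Z)
  read a, top Z: go to s1, push BZ → (s1, acaa, BZ)
  read a, top B: go to s0, push ε → (s0, caa, Z)
  read c, top Z: go to s1, push BZ → (s1, aa, BZ)
  read a, top B: go to s0, push ε → (s0, a, Z)
  read a, top Z: go to s1, push BZ → (s1, ε, BZ)
All input consumed; state s1 ∈ F.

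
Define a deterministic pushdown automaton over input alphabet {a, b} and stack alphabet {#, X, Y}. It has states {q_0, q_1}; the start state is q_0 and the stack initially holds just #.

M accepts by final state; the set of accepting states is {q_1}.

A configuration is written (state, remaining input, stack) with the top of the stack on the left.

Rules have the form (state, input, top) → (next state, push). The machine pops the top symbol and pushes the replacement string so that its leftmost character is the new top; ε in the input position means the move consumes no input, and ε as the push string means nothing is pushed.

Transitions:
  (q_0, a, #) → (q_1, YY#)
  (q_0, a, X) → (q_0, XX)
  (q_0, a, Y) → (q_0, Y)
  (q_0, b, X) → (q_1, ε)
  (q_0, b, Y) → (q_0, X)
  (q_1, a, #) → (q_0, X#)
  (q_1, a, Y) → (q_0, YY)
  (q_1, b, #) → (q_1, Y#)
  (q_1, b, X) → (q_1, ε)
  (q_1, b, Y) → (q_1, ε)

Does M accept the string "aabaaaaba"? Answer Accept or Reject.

(q_0, aabaaaaba, #) ⊢ (q_1, abaaaaba, YY#) ⊢ (q_0, baaaaba, YYY#) ⊢ (q_0, aaaaba, XYY#) ⊢ (q_0, aaaba, XXYY#) ⊢ (q_0, aaba, XXXYY#) ⊢ (q_0, aba, XXXXYY#) ⊢ (q_0, ba, XXXXXYY#) ⊢ (q_1, a, XXXXYY#)
No transition applies at (q_1, a, XXXXYY#); input not fully consumed.

Reject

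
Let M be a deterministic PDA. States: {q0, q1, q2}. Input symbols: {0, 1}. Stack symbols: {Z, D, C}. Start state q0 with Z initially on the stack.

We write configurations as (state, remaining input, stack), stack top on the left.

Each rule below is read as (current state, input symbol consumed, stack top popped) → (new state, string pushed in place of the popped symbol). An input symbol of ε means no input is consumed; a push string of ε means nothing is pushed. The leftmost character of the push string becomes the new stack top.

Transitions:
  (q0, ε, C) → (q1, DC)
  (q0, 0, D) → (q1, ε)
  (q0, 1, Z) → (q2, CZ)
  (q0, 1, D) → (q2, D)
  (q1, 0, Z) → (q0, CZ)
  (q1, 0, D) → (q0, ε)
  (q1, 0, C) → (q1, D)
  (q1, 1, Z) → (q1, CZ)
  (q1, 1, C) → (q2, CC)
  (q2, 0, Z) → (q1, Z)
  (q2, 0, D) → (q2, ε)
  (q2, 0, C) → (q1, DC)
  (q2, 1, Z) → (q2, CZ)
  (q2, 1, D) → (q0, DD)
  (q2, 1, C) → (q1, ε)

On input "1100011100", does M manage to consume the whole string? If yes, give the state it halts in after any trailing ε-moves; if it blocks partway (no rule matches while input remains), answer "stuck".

stuck

(q0, 1100011100, Z)
  read 1, top Z: go to q2, push CZ → (q2, 100011100, CZ)
  read 1, top C: go to q1, push ε → (q1, 00011100, Z)
  read 0, top Z: go to q0, push CZ → (q0, 0011100, CZ)
  ε-move, top C: go to q1, push DC → (q1, 0011100, DCZ)
  read 0, top D: go to q0, push ε → (q0, 011100, CZ)
  ε-move, top C: go to q1, push DC → (q1, 011100, DCZ)
  read 0, top D: go to q0, push ε → (q0, 11100, CZ)
  ε-move, top C: go to q1, push DC → (q1, 11100, DCZ)
No transition for (q1, 1, top D); M blocks with input 11100 remaining.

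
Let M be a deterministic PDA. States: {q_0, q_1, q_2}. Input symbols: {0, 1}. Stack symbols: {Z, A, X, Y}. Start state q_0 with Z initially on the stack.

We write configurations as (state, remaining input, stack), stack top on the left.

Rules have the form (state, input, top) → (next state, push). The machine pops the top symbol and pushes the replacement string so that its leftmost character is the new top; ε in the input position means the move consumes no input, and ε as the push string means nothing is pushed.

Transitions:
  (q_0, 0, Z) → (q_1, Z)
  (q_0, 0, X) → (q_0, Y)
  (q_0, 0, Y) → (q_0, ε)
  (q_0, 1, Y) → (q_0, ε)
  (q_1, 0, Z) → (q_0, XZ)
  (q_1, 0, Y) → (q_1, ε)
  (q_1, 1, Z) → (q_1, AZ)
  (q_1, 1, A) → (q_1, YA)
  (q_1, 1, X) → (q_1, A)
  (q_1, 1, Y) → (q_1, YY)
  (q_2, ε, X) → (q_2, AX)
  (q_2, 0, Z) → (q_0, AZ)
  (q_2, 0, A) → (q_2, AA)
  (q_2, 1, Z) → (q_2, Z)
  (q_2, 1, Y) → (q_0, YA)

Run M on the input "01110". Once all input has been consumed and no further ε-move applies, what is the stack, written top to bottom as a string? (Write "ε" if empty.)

YAZ

(q_0, 01110, Z)
  read 0, top Z: go to q_1, push Z → (q_1, 1110, Z)
  read 1, top Z: go to q_1, push AZ → (q_1, 110, AZ)
  read 1, top A: go to q_1, push YA → (q_1, 10, YAZ)
  read 1, top Y: go to q_1, push YY → (q_1, 0, YYAZ)
  read 0, top Y: go to q_1, push ε → (q_1, ε, YAZ)
All input consumed in state q_1 with stack YAZ.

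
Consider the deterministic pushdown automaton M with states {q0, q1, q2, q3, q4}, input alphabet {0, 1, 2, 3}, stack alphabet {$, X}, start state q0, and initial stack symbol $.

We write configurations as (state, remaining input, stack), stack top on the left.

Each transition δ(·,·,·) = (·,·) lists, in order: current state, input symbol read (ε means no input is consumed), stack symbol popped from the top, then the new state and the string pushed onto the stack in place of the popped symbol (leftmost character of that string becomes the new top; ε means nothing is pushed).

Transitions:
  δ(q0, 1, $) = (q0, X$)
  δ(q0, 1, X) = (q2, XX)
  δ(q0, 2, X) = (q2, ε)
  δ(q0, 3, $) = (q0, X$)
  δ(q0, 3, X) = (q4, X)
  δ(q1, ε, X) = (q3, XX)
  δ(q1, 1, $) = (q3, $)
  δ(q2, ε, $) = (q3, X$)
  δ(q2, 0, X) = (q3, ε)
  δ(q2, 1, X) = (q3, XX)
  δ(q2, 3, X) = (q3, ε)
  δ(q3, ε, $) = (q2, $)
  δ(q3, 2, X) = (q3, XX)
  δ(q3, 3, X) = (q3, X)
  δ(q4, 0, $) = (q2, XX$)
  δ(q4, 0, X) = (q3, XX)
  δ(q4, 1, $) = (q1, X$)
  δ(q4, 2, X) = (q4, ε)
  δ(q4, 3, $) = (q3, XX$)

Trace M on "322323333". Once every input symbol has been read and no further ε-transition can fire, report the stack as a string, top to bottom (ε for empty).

(q0, 322323333, $)
  read 3, top $: go to q0, push X$ → (q0, 22323333, X$)
  read 2, top X: go to q2, push ε → (q2, 2323333, $)
  ε-move, top $: go to q3, push X$ → (q3, 2323333, X$)
  read 2, top X: go to q3, push XX → (q3, 323333, XX$)
  read 3, top X: go to q3, push X → (q3, 23333, XX$)
  read 2, top X: go to q3, push XX → (q3, 3333, XXX$)
  read 3, top X: go to q3, push X → (q3, 333, XXX$)
  read 3, top X: go to q3, push X → (q3, 33, XXX$)
  read 3, top X: go to q3, push X → (q3, 3, XXX$)
  read 3, top X: go to q3, push X → (q3, ε, XXX$)
All input consumed in state q3 with stack XXX$.

XXX$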